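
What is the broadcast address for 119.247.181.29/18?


Network: 119.247.128.0/18
Host bits = 14
Set all host bits to 1:
Broadcast: 119.247.191.255


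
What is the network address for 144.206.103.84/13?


IP:   10010000.11001110.01100111.01010100
Mask: 11111111.11111000.00000000.00000000
AND operation:
Net:  10010000.11001000.00000000.00000000
Network: 144.200.0.0/13


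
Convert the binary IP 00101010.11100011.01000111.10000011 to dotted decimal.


00101010 = 42
11100011 = 227
01000111 = 71
10000011 = 131
IP: 42.227.71.131


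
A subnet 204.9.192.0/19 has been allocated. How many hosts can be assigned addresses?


Host bits = 32 - 19 = 13
Total addresses = 2^13 = 8192
Usable = total - 2 (network and broadcast)
Usable hosts: 8190


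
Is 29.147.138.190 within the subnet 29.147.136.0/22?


Subnet network: 29.147.136.0
Test IP AND mask: 29.147.136.0
Yes, 29.147.138.190 is in 29.147.136.0/22


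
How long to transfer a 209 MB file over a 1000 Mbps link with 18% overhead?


Effective throughput = 1000 * (1 - 18/100) = 820.0 Mbps
File size in Mb = 209 * 8 = 1672 Mb
Time = 1672 / 820.0
Time = 2.039 seconds


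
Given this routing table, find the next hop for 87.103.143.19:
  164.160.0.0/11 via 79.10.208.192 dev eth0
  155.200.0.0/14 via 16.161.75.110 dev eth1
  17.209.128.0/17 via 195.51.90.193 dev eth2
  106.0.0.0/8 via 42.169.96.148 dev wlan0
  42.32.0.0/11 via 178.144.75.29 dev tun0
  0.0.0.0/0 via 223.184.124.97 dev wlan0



Longest prefix match for 87.103.143.19:
  /11 164.160.0.0: no
  /14 155.200.0.0: no
  /17 17.209.128.0: no
  /8 106.0.0.0: no
  /11 42.32.0.0: no
  /0 0.0.0.0: MATCH
Selected: next-hop 223.184.124.97 via wlan0 (matched /0)


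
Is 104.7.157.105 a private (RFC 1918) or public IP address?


RFC 1918 private ranges:
  10.0.0.0/8 (10.0.0.0 - 10.255.255.255)
  172.16.0.0/12 (172.16.0.0 - 172.31.255.255)
  192.168.0.0/16 (192.168.0.0 - 192.168.255.255)
Public (not in any RFC 1918 range)


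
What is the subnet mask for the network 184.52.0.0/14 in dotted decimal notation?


/14 means 14 network bits, 18 host bits
Binary: 11111111111111000000000000000000
Mask: 255.252.0.0


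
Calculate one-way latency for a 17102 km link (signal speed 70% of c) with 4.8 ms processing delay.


Speed = 0.7 * 3e5 km/s = 210000 km/s
Propagation delay = 17102 / 210000 = 0.0814 s = 81.4381 ms
Processing delay = 4.8 ms
Total one-way latency = 86.2381 ms


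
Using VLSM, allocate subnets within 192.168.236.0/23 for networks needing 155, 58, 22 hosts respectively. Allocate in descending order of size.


155 hosts -> /24 (254 usable): 192.168.236.0/24
58 hosts -> /26 (62 usable): 192.168.237.0/26
22 hosts -> /27 (30 usable): 192.168.237.64/27
Allocation: 192.168.236.0/24 (155 hosts, 254 usable); 192.168.237.0/26 (58 hosts, 62 usable); 192.168.237.64/27 (22 hosts, 30 usable)


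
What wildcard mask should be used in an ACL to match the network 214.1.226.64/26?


Subnet mask: 255.255.255.192
Wildcard = 255.255.255.255 - subnet mask
255 - 255 = 0
255 - 255 = 0
255 - 255 = 0
255 - 192 = 63
Wildcard: 0.0.0.63


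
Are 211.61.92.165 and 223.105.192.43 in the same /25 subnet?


Mask: 255.255.255.128
211.61.92.165 AND mask = 211.61.92.128
223.105.192.43 AND mask = 223.105.192.0
No, different subnets (211.61.92.128 vs 223.105.192.0)


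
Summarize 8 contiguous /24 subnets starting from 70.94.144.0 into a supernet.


Original prefix: /24
Number of subnets: 8 = 2^3
New prefix = 24 - 3 = 21
Supernet: 70.94.144.0/21


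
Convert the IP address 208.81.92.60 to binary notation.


208 = 11010000
81 = 01010001
92 = 01011100
60 = 00111100
Binary: 11010000.01010001.01011100.00111100


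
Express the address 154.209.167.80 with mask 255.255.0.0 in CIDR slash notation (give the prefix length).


Binary: 11111111.11111111.00000000.00000000
Count leading 1s
Prefix: /16


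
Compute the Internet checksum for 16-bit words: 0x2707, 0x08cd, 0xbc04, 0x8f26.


Sum all words (with carry folding):
+ 0x2707 = 0x2707
+ 0x08cd = 0x2fd4
+ 0xbc04 = 0xebd8
+ 0x8f26 = 0x7aff
One's complement: ~0x7aff
Checksum = 0x8500


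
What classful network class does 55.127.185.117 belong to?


First octet: 55
Binary: 00110111
0xxxxxxx -> Class A (1-126)
Class A, default mask 255.0.0.0 (/8)


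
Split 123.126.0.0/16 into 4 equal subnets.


New prefix = 16 + 2 = 18
Each subnet has 16384 addresses
  123.126.0.0/18
  123.126.64.0/18
  123.126.128.0/18
  123.126.192.0/18
Subnets: 123.126.0.0/18, 123.126.64.0/18, 123.126.128.0/18, 123.126.192.0/18


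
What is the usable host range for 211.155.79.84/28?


Network: 211.155.79.80
Broadcast: 211.155.79.95
First usable = network + 1
Last usable = broadcast - 1
Range: 211.155.79.81 to 211.155.79.94


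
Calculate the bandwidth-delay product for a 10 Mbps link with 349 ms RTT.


BDP = bandwidth * RTT
= 10 Mbps * 349 ms
= 10 * 1e6 * 349 / 1000 bits
= 3490000 bits
= 436250 bytes
= 426.0254 KB
BDP = 3490000 bits (436250 bytes)


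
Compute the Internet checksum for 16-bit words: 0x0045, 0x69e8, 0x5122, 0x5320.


Sum all words (with carry folding):
+ 0x0045 = 0x0045
+ 0x69e8 = 0x6a2d
+ 0x5122 = 0xbb4f
+ 0x5320 = 0x0e70
One's complement: ~0x0e70
Checksum = 0xf18f


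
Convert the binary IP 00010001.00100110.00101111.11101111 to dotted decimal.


00010001 = 17
00100110 = 38
00101111 = 47
11101111 = 239
IP: 17.38.47.239


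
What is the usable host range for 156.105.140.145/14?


Network: 156.104.0.0
Broadcast: 156.107.255.255
First usable = network + 1
Last usable = broadcast - 1
Range: 156.104.0.1 to 156.107.255.254


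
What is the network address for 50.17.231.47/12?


IP:   00110010.00010001.11100111.00101111
Mask: 11111111.11110000.00000000.00000000
AND operation:
Net:  00110010.00010000.00000000.00000000
Network: 50.16.0.0/12


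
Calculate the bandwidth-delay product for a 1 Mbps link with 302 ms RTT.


BDP = bandwidth * RTT
= 1 Mbps * 302 ms
= 1 * 1e6 * 302 / 1000 bits
= 302000 bits
= 37750 bytes
= 36.8652 KB
BDP = 302000 bits (37750 bytes)


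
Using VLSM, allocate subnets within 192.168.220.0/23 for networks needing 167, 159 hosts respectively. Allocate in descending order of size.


167 hosts -> /24 (254 usable): 192.168.220.0/24
159 hosts -> /24 (254 usable): 192.168.221.0/24
Allocation: 192.168.220.0/24 (167 hosts, 254 usable); 192.168.221.0/24 (159 hosts, 254 usable)


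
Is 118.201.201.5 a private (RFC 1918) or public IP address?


RFC 1918 private ranges:
  10.0.0.0/8 (10.0.0.0 - 10.255.255.255)
  172.16.0.0/12 (172.16.0.0 - 172.31.255.255)
  192.168.0.0/16 (192.168.0.0 - 192.168.255.255)
Public (not in any RFC 1918 range)


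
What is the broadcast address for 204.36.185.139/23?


Network: 204.36.184.0/23
Host bits = 9
Set all host bits to 1:
Broadcast: 204.36.185.255


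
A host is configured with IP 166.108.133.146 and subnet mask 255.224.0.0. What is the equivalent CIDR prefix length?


Binary: 11111111.11100000.00000000.00000000
Count leading 1s
Prefix: /11


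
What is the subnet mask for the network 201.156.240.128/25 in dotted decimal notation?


/25 means 25 network bits, 7 host bits
Binary: 11111111111111111111111110000000
Mask: 255.255.255.128


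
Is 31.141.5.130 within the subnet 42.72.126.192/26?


Subnet network: 42.72.126.192
Test IP AND mask: 31.141.5.128
No, 31.141.5.130 is not in 42.72.126.192/26


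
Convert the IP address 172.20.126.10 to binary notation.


172 = 10101100
20 = 00010100
126 = 01111110
10 = 00001010
Binary: 10101100.00010100.01111110.00001010


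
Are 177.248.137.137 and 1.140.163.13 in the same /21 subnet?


Mask: 255.255.248.0
177.248.137.137 AND mask = 177.248.136.0
1.140.163.13 AND mask = 1.140.160.0
No, different subnets (177.248.136.0 vs 1.140.160.0)


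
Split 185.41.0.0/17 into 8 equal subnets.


New prefix = 17 + 3 = 20
Each subnet has 4096 addresses
  185.41.0.0/20
  185.41.16.0/20
  185.41.32.0/20
  185.41.48.0/20
  185.41.64.0/20
  185.41.80.0/20
  185.41.96.0/20
  185.41.112.0/20
Subnets: 185.41.0.0/20, 185.41.16.0/20, 185.41.32.0/20, 185.41.48.0/20, 185.41.64.0/20, 185.41.80.0/20, 185.41.96.0/20, 185.41.112.0/20


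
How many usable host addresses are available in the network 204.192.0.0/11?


Host bits = 32 - 11 = 21
Total addresses = 2^21 = 2097152
Usable = total - 2 (network and broadcast)
Usable hosts: 2097150


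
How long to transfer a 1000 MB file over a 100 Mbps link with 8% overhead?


Effective throughput = 100 * (1 - 8/100) = 92 Mbps
File size in Mb = 1000 * 8 = 8000 Mb
Time = 8000 / 92
Time = 86.9565 seconds


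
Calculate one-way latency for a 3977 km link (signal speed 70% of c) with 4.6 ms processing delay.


Speed = 0.7 * 3e5 km/s = 210000 km/s
Propagation delay = 3977 / 210000 = 0.0189 s = 18.9381 ms
Processing delay = 4.6 ms
Total one-way latency = 23.5381 ms


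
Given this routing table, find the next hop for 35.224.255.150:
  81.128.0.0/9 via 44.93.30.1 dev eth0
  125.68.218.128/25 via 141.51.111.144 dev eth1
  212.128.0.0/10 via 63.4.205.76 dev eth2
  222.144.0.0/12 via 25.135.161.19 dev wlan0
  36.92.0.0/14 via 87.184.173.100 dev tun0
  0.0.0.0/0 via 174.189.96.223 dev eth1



Longest prefix match for 35.224.255.150:
  /9 81.128.0.0: no
  /25 125.68.218.128: no
  /10 212.128.0.0: no
  /12 222.144.0.0: no
  /14 36.92.0.0: no
  /0 0.0.0.0: MATCH
Selected: next-hop 174.189.96.223 via eth1 (matched /0)


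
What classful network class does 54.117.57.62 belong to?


First octet: 54
Binary: 00110110
0xxxxxxx -> Class A (1-126)
Class A, default mask 255.0.0.0 (/8)


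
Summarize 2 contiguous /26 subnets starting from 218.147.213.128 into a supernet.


Original prefix: /26
Number of subnets: 2 = 2^1
New prefix = 26 - 1 = 25
Supernet: 218.147.213.128/25


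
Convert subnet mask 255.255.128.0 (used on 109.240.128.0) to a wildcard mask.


Subnet mask: 255.255.128.0
Wildcard = 255.255.255.255 - subnet mask
255 - 255 = 0
255 - 255 = 0
255 - 128 = 127
255 - 0 = 255
Wildcard: 0.0.127.255


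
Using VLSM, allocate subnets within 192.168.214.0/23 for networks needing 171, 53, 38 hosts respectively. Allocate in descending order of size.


171 hosts -> /24 (254 usable): 192.168.214.0/24
53 hosts -> /26 (62 usable): 192.168.215.0/26
38 hosts -> /26 (62 usable): 192.168.215.64/26
Allocation: 192.168.214.0/24 (171 hosts, 254 usable); 192.168.215.0/26 (53 hosts, 62 usable); 192.168.215.64/26 (38 hosts, 62 usable)


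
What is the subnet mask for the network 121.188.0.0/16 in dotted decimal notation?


/16 means 16 network bits, 16 host bits
Binary: 11111111111111110000000000000000
Mask: 255.255.0.0


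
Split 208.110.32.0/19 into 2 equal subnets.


New prefix = 19 + 1 = 20
Each subnet has 4096 addresses
  208.110.32.0/20
  208.110.48.0/20
Subnets: 208.110.32.0/20, 208.110.48.0/20


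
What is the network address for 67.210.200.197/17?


IP:   01000011.11010010.11001000.11000101
Mask: 11111111.11111111.10000000.00000000
AND operation:
Net:  01000011.11010010.10000000.00000000
Network: 67.210.128.0/17


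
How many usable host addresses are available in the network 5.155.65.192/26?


Host bits = 32 - 26 = 6
Total addresses = 2^6 = 64
Usable = total - 2 (network and broadcast)
Usable hosts: 62


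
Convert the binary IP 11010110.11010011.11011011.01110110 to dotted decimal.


11010110 = 214
11010011 = 211
11011011 = 219
01110110 = 118
IP: 214.211.219.118


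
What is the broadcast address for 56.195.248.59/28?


Network: 56.195.248.48/28
Host bits = 4
Set all host bits to 1:
Broadcast: 56.195.248.63


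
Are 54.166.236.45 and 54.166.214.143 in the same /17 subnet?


Mask: 255.255.128.0
54.166.236.45 AND mask = 54.166.128.0
54.166.214.143 AND mask = 54.166.128.0
Yes, same subnet (54.166.128.0)


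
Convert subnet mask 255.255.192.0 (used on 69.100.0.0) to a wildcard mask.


Subnet mask: 255.255.192.0
Wildcard = 255.255.255.255 - subnet mask
255 - 255 = 0
255 - 255 = 0
255 - 192 = 63
255 - 0 = 255
Wildcard: 0.0.63.255


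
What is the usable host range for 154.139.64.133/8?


Network: 154.0.0.0
Broadcast: 154.255.255.255
First usable = network + 1
Last usable = broadcast - 1
Range: 154.0.0.1 to 154.255.255.254


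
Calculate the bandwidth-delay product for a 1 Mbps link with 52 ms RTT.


BDP = bandwidth * RTT
= 1 Mbps * 52 ms
= 1 * 1e6 * 52 / 1000 bits
= 52000 bits
= 6500 bytes
= 6.3477 KB
BDP = 52000 bits (6500 bytes)


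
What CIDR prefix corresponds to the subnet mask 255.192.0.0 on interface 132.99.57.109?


Binary: 11111111.11000000.00000000.00000000
Count leading 1s
Prefix: /10


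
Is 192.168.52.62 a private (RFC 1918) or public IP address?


RFC 1918 private ranges:
  10.0.0.0/8 (10.0.0.0 - 10.255.255.255)
  172.16.0.0/12 (172.16.0.0 - 172.31.255.255)
  192.168.0.0/16 (192.168.0.0 - 192.168.255.255)
Private (in 192.168.0.0/16)


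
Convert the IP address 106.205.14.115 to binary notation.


106 = 01101010
205 = 11001101
14 = 00001110
115 = 01110011
Binary: 01101010.11001101.00001110.01110011


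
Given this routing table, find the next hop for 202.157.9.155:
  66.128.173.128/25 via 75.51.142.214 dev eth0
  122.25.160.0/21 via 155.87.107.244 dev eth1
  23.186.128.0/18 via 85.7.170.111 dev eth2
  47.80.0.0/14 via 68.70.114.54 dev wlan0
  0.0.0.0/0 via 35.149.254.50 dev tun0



Longest prefix match for 202.157.9.155:
  /25 66.128.173.128: no
  /21 122.25.160.0: no
  /18 23.186.128.0: no
  /14 47.80.0.0: no
  /0 0.0.0.0: MATCH
Selected: next-hop 35.149.254.50 via tun0 (matched /0)


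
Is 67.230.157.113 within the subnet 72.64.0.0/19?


Subnet network: 72.64.0.0
Test IP AND mask: 67.230.128.0
No, 67.230.157.113 is not in 72.64.0.0/19


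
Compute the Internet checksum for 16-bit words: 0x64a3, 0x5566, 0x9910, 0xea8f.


Sum all words (with carry folding):
+ 0x64a3 = 0x64a3
+ 0x5566 = 0xba09
+ 0x9910 = 0x531a
+ 0xea8f = 0x3daa
One's complement: ~0x3daa
Checksum = 0xc255


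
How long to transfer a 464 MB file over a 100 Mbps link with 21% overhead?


Effective throughput = 100 * (1 - 21/100) = 79 Mbps
File size in Mb = 464 * 8 = 3712 Mb
Time = 3712 / 79
Time = 46.9873 seconds


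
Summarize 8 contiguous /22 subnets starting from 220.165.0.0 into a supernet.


Original prefix: /22
Number of subnets: 8 = 2^3
New prefix = 22 - 3 = 19
Supernet: 220.165.0.0/19


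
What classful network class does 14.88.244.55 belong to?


First octet: 14
Binary: 00001110
0xxxxxxx -> Class A (1-126)
Class A, default mask 255.0.0.0 (/8)


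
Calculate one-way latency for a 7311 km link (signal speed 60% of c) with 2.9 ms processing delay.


Speed = 0.6 * 3e5 km/s = 180000 km/s
Propagation delay = 7311 / 180000 = 0.0406 s = 40.6167 ms
Processing delay = 2.9 ms
Total one-way latency = 43.5167 ms


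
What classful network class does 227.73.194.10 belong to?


First octet: 227
Binary: 11100011
1110xxxx -> Class D (224-239)
Class D (multicast), default mask N/A


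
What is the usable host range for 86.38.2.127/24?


Network: 86.38.2.0
Broadcast: 86.38.2.255
First usable = network + 1
Last usable = broadcast - 1
Range: 86.38.2.1 to 86.38.2.254


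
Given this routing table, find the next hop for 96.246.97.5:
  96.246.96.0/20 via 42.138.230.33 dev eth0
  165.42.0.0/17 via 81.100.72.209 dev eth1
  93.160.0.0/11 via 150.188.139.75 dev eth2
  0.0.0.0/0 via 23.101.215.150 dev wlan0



Longest prefix match for 96.246.97.5:
  /20 96.246.96.0: MATCH
  /17 165.42.0.0: no
  /11 93.160.0.0: no
  /0 0.0.0.0: MATCH
Selected: next-hop 42.138.230.33 via eth0 (matched /20)


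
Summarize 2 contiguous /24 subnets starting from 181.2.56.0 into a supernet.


Original prefix: /24
Number of subnets: 2 = 2^1
New prefix = 24 - 1 = 23
Supernet: 181.2.56.0/23


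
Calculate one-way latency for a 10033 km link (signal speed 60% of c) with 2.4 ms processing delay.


Speed = 0.6 * 3e5 km/s = 180000 km/s
Propagation delay = 10033 / 180000 = 0.0557 s = 55.7389 ms
Processing delay = 2.4 ms
Total one-way latency = 58.1389 ms


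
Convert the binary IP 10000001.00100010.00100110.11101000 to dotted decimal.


10000001 = 129
00100010 = 34
00100110 = 38
11101000 = 232
IP: 129.34.38.232


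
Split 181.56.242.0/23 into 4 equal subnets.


New prefix = 23 + 2 = 25
Each subnet has 128 addresses
  181.56.242.0/25
  181.56.242.128/25
  181.56.243.0/25
  181.56.243.128/25
Subnets: 181.56.242.0/25, 181.56.242.128/25, 181.56.243.0/25, 181.56.243.128/25


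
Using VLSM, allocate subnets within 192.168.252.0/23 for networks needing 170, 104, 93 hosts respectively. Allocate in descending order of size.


170 hosts -> /24 (254 usable): 192.168.252.0/24
104 hosts -> /25 (126 usable): 192.168.253.0/25
93 hosts -> /25 (126 usable): 192.168.253.128/25
Allocation: 192.168.252.0/24 (170 hosts, 254 usable); 192.168.253.0/25 (104 hosts, 126 usable); 192.168.253.128/25 (93 hosts, 126 usable)


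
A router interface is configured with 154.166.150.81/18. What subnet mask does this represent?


/18 means 18 network bits, 14 host bits
Binary: 11111111111111111100000000000000
Mask: 255.255.192.0


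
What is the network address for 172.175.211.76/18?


IP:   10101100.10101111.11010011.01001100
Mask: 11111111.11111111.11000000.00000000
AND operation:
Net:  10101100.10101111.11000000.00000000
Network: 172.175.192.0/18


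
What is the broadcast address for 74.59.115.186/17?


Network: 74.59.0.0/17
Host bits = 15
Set all host bits to 1:
Broadcast: 74.59.127.255


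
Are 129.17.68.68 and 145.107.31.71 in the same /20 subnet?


Mask: 255.255.240.0
129.17.68.68 AND mask = 129.17.64.0
145.107.31.71 AND mask = 145.107.16.0
No, different subnets (129.17.64.0 vs 145.107.16.0)


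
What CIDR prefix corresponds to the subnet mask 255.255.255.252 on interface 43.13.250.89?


Binary: 11111111.11111111.11111111.11111100
Count leading 1s
Prefix: /30


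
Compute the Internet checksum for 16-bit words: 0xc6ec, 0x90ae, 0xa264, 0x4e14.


Sum all words (with carry folding):
+ 0xc6ec = 0xc6ec
+ 0x90ae = 0x579b
+ 0xa264 = 0xf9ff
+ 0x4e14 = 0x4814
One's complement: ~0x4814
Checksum = 0xb7eb


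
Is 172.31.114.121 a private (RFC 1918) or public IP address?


RFC 1918 private ranges:
  10.0.0.0/8 (10.0.0.0 - 10.255.255.255)
  172.16.0.0/12 (172.16.0.0 - 172.31.255.255)
  192.168.0.0/16 (192.168.0.0 - 192.168.255.255)
Private (in 172.16.0.0/12)


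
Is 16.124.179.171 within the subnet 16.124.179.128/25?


Subnet network: 16.124.179.128
Test IP AND mask: 16.124.179.128
Yes, 16.124.179.171 is in 16.124.179.128/25


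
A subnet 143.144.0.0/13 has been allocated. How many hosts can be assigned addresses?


Host bits = 32 - 13 = 19
Total addresses = 2^19 = 524288
Usable = total - 2 (network and broadcast)
Usable hosts: 524286


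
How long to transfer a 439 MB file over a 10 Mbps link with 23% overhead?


Effective throughput = 10 * (1 - 23/100) = 7.7 Mbps
File size in Mb = 439 * 8 = 3512 Mb
Time = 3512 / 7.7
Time = 456.1039 seconds


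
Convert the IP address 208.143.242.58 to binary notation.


208 = 11010000
143 = 10001111
242 = 11110010
58 = 00111010
Binary: 11010000.10001111.11110010.00111010


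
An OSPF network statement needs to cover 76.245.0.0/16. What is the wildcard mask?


Subnet mask: 255.255.0.0
Wildcard = 255.255.255.255 - subnet mask
255 - 255 = 0
255 - 255 = 0
255 - 0 = 255
255 - 0 = 255
Wildcard: 0.0.255.255


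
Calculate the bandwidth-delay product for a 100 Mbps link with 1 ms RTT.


BDP = bandwidth * RTT
= 100 Mbps * 1 ms
= 100 * 1e6 * 1 / 1000 bits
= 100000 bits
= 12500 bytes
= 12.207 KB
BDP = 100000 bits (12500 bytes)


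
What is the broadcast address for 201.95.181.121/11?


Network: 201.64.0.0/11
Host bits = 21
Set all host bits to 1:
Broadcast: 201.95.255.255


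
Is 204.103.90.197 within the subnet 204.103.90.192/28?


Subnet network: 204.103.90.192
Test IP AND mask: 204.103.90.192
Yes, 204.103.90.197 is in 204.103.90.192/28


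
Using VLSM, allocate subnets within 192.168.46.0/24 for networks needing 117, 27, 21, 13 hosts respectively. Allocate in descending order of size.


117 hosts -> /25 (126 usable): 192.168.46.0/25
27 hosts -> /27 (30 usable): 192.168.46.128/27
21 hosts -> /27 (30 usable): 192.168.46.160/27
13 hosts -> /28 (14 usable): 192.168.46.192/28
Allocation: 192.168.46.0/25 (117 hosts, 126 usable); 192.168.46.128/27 (27 hosts, 30 usable); 192.168.46.160/27 (21 hosts, 30 usable); 192.168.46.192/28 (13 hosts, 14 usable)


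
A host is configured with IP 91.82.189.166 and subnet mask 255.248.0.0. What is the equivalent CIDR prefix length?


Binary: 11111111.11111000.00000000.00000000
Count leading 1s
Prefix: /13


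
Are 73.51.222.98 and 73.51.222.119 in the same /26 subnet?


Mask: 255.255.255.192
73.51.222.98 AND mask = 73.51.222.64
73.51.222.119 AND mask = 73.51.222.64
Yes, same subnet (73.51.222.64)


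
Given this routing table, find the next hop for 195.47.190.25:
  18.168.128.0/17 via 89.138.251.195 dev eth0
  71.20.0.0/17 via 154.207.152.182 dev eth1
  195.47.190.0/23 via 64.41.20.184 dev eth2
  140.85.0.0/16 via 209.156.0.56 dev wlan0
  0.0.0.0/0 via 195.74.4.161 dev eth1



Longest prefix match for 195.47.190.25:
  /17 18.168.128.0: no
  /17 71.20.0.0: no
  /23 195.47.190.0: MATCH
  /16 140.85.0.0: no
  /0 0.0.0.0: MATCH
Selected: next-hop 64.41.20.184 via eth2 (matched /23)


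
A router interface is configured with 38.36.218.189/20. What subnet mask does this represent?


/20 means 20 network bits, 12 host bits
Binary: 11111111111111111111000000000000
Mask: 255.255.240.0


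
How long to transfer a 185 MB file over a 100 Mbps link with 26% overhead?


Effective throughput = 100 * (1 - 26/100) = 74 Mbps
File size in Mb = 185 * 8 = 1480 Mb
Time = 1480 / 74
Time = 20 seconds


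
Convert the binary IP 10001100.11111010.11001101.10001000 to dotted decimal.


10001100 = 140
11111010 = 250
11001101 = 205
10001000 = 136
IP: 140.250.205.136


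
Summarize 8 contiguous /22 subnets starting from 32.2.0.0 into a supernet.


Original prefix: /22
Number of subnets: 8 = 2^3
New prefix = 22 - 3 = 19
Supernet: 32.2.0.0/19


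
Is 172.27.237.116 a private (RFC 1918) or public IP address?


RFC 1918 private ranges:
  10.0.0.0/8 (10.0.0.0 - 10.255.255.255)
  172.16.0.0/12 (172.16.0.0 - 172.31.255.255)
  192.168.0.0/16 (192.168.0.0 - 192.168.255.255)
Private (in 172.16.0.0/12)


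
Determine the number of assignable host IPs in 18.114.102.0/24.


Host bits = 32 - 24 = 8
Total addresses = 2^8 = 256
Usable = total - 2 (network and broadcast)
Usable hosts: 254


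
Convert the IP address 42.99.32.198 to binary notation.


42 = 00101010
99 = 01100011
32 = 00100000
198 = 11000110
Binary: 00101010.01100011.00100000.11000110


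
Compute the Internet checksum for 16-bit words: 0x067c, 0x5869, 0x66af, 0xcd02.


Sum all words (with carry folding):
+ 0x067c = 0x067c
+ 0x5869 = 0x5ee5
+ 0x66af = 0xc594
+ 0xcd02 = 0x9297
One's complement: ~0x9297
Checksum = 0x6d68


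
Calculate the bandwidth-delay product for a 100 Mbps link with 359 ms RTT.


BDP = bandwidth * RTT
= 100 Mbps * 359 ms
= 100 * 1e6 * 359 / 1000 bits
= 35900000 bits
= 4487500 bytes
= 4382.3242 KB
BDP = 35900000 bits (4487500 bytes)


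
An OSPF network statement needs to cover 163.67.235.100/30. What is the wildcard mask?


Subnet mask: 255.255.255.252
Wildcard = 255.255.255.255 - subnet mask
255 - 255 = 0
255 - 255 = 0
255 - 255 = 0
255 - 252 = 3
Wildcard: 0.0.0.3


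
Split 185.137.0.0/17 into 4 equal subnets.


New prefix = 17 + 2 = 19
Each subnet has 8192 addresses
  185.137.0.0/19
  185.137.32.0/19
  185.137.64.0/19
  185.137.96.0/19
Subnets: 185.137.0.0/19, 185.137.32.0/19, 185.137.64.0/19, 185.137.96.0/19


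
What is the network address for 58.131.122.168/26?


IP:   00111010.10000011.01111010.10101000
Mask: 11111111.11111111.11111111.11000000
AND operation:
Net:  00111010.10000011.01111010.10000000
Network: 58.131.122.128/26


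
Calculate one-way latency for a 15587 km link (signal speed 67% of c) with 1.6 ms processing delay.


Speed = 0.67 * 3e5 km/s = 201000 km/s
Propagation delay = 15587 / 201000 = 0.0775 s = 77.5473 ms
Processing delay = 1.6 ms
Total one-way latency = 79.1473 ms


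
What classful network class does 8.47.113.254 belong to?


First octet: 8
Binary: 00001000
0xxxxxxx -> Class A (1-126)
Class A, default mask 255.0.0.0 (/8)


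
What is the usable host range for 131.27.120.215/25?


Network: 131.27.120.128
Broadcast: 131.27.120.255
First usable = network + 1
Last usable = broadcast - 1
Range: 131.27.120.129 to 131.27.120.254


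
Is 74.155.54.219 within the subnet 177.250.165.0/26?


Subnet network: 177.250.165.0
Test IP AND mask: 74.155.54.192
No, 74.155.54.219 is not in 177.250.165.0/26


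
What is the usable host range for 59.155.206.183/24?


Network: 59.155.206.0
Broadcast: 59.155.206.255
First usable = network + 1
Last usable = broadcast - 1
Range: 59.155.206.1 to 59.155.206.254


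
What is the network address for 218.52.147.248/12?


IP:   11011010.00110100.10010011.11111000
Mask: 11111111.11110000.00000000.00000000
AND operation:
Net:  11011010.00110000.00000000.00000000
Network: 218.48.0.0/12


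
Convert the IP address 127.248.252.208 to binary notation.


127 = 01111111
248 = 11111000
252 = 11111100
208 = 11010000
Binary: 01111111.11111000.11111100.11010000


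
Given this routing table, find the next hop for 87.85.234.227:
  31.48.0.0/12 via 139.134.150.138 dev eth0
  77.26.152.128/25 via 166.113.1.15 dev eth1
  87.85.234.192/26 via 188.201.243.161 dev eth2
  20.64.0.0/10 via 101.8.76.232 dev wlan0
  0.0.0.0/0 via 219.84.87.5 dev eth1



Longest prefix match for 87.85.234.227:
  /12 31.48.0.0: no
  /25 77.26.152.128: no
  /26 87.85.234.192: MATCH
  /10 20.64.0.0: no
  /0 0.0.0.0: MATCH
Selected: next-hop 188.201.243.161 via eth2 (matched /26)


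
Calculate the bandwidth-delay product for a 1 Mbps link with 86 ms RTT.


BDP = bandwidth * RTT
= 1 Mbps * 86 ms
= 1 * 1e6 * 86 / 1000 bits
= 86000 bits
= 10750 bytes
= 10.498 KB
BDP = 86000 bits (10750 bytes)


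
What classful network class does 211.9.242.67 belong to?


First octet: 211
Binary: 11010011
110xxxxx -> Class C (192-223)
Class C, default mask 255.255.255.0 (/24)


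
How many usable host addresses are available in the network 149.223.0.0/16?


Host bits = 32 - 16 = 16
Total addresses = 2^16 = 65536
Usable = total - 2 (network and broadcast)
Usable hosts: 65534


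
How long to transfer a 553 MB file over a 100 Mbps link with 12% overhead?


Effective throughput = 100 * (1 - 12/100) = 88 Mbps
File size in Mb = 553 * 8 = 4424 Mb
Time = 4424 / 88
Time = 50.2727 seconds


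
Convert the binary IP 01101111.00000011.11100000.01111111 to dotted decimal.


01101111 = 111
00000011 = 3
11100000 = 224
01111111 = 127
IP: 111.3.224.127


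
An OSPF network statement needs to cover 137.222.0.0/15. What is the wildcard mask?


Subnet mask: 255.254.0.0
Wildcard = 255.255.255.255 - subnet mask
255 - 255 = 0
255 - 254 = 1
255 - 0 = 255
255 - 0 = 255
Wildcard: 0.1.255.255


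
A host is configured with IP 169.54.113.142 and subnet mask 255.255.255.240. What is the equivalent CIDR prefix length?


Binary: 11111111.11111111.11111111.11110000
Count leading 1s
Prefix: /28


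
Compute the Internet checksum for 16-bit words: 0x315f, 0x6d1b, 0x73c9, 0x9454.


Sum all words (with carry folding):
+ 0x315f = 0x315f
+ 0x6d1b = 0x9e7a
+ 0x73c9 = 0x1244
+ 0x9454 = 0xa698
One's complement: ~0xa698
Checksum = 0x5967


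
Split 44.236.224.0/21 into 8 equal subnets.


New prefix = 21 + 3 = 24
Each subnet has 256 addresses
  44.236.224.0/24
  44.236.225.0/24
  44.236.226.0/24
  44.236.227.0/24
  44.236.228.0/24
  44.236.229.0/24
  44.236.230.0/24
  44.236.231.0/24
Subnets: 44.236.224.0/24, 44.236.225.0/24, 44.236.226.0/24, 44.236.227.0/24, 44.236.228.0/24, 44.236.229.0/24, 44.236.230.0/24, 44.236.231.0/24


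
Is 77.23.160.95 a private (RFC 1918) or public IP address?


RFC 1918 private ranges:
  10.0.0.0/8 (10.0.0.0 - 10.255.255.255)
  172.16.0.0/12 (172.16.0.0 - 172.31.255.255)
  192.168.0.0/16 (192.168.0.0 - 192.168.255.255)
Public (not in any RFC 1918 range)


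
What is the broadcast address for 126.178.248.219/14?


Network: 126.176.0.0/14
Host bits = 18
Set all host bits to 1:
Broadcast: 126.179.255.255


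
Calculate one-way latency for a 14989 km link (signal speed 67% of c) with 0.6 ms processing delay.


Speed = 0.67 * 3e5 km/s = 201000 km/s
Propagation delay = 14989 / 201000 = 0.0746 s = 74.5721 ms
Processing delay = 0.6 ms
Total one-way latency = 75.1721 ms


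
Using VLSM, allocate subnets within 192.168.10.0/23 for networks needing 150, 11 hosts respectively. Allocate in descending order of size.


150 hosts -> /24 (254 usable): 192.168.10.0/24
11 hosts -> /28 (14 usable): 192.168.11.0/28
Allocation: 192.168.10.0/24 (150 hosts, 254 usable); 192.168.11.0/28 (11 hosts, 14 usable)


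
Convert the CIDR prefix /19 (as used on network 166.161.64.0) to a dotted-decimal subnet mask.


/19 means 19 network bits, 13 host bits
Binary: 11111111111111111110000000000000
Mask: 255.255.224.0


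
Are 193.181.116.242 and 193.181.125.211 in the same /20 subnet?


Mask: 255.255.240.0
193.181.116.242 AND mask = 193.181.112.0
193.181.125.211 AND mask = 193.181.112.0
Yes, same subnet (193.181.112.0)


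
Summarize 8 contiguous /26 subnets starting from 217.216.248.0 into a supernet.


Original prefix: /26
Number of subnets: 8 = 2^3
New prefix = 26 - 3 = 23
Supernet: 217.216.248.0/23


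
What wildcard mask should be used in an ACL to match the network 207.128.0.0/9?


Subnet mask: 255.128.0.0
Wildcard = 255.255.255.255 - subnet mask
255 - 255 = 0
255 - 128 = 127
255 - 0 = 255
255 - 0 = 255
Wildcard: 0.127.255.255


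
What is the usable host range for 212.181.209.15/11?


Network: 212.160.0.0
Broadcast: 212.191.255.255
First usable = network + 1
Last usable = broadcast - 1
Range: 212.160.0.1 to 212.191.255.254


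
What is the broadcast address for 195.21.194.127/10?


Network: 195.0.0.0/10
Host bits = 22
Set all host bits to 1:
Broadcast: 195.63.255.255


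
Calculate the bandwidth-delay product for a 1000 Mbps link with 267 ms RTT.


BDP = bandwidth * RTT
= 1000 Mbps * 267 ms
= 1000 * 1e6 * 267 / 1000 bits
= 267000000 bits
= 33375000 bytes
= 32592.7734 KB
BDP = 267000000 bits (33375000 bytes)


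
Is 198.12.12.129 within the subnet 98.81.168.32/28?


Subnet network: 98.81.168.32
Test IP AND mask: 198.12.12.128
No, 198.12.12.129 is not in 98.81.168.32/28


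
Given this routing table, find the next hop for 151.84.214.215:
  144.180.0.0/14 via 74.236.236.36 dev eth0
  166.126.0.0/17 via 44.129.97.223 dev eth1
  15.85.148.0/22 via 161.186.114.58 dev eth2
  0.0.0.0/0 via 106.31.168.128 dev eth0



Longest prefix match for 151.84.214.215:
  /14 144.180.0.0: no
  /17 166.126.0.0: no
  /22 15.85.148.0: no
  /0 0.0.0.0: MATCH
Selected: next-hop 106.31.168.128 via eth0 (matched /0)


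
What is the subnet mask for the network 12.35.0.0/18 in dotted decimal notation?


/18 means 18 network bits, 14 host bits
Binary: 11111111111111111100000000000000
Mask: 255.255.192.0


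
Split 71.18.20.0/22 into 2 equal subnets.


New prefix = 22 + 1 = 23
Each subnet has 512 addresses
  71.18.20.0/23
  71.18.22.0/23
Subnets: 71.18.20.0/23, 71.18.22.0/23


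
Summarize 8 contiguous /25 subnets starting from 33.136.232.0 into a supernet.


Original prefix: /25
Number of subnets: 8 = 2^3
New prefix = 25 - 3 = 22
Supernet: 33.136.232.0/22


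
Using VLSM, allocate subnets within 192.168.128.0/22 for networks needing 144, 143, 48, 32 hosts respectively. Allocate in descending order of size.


144 hosts -> /24 (254 usable): 192.168.128.0/24
143 hosts -> /24 (254 usable): 192.168.129.0/24
48 hosts -> /26 (62 usable): 192.168.130.0/26
32 hosts -> /26 (62 usable): 192.168.130.64/26
Allocation: 192.168.128.0/24 (144 hosts, 254 usable); 192.168.129.0/24 (143 hosts, 254 usable); 192.168.130.0/26 (48 hosts, 62 usable); 192.168.130.64/26 (32 hosts, 62 usable)


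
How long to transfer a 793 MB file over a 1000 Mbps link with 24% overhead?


Effective throughput = 1000 * (1 - 24/100) = 760 Mbps
File size in Mb = 793 * 8 = 6344 Mb
Time = 6344 / 760
Time = 8.3474 seconds


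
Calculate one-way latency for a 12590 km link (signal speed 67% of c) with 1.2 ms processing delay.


Speed = 0.67 * 3e5 km/s = 201000 km/s
Propagation delay = 12590 / 201000 = 0.0626 s = 62.6368 ms
Processing delay = 1.2 ms
Total one-way latency = 63.8368 ms


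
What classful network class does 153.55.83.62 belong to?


First octet: 153
Binary: 10011001
10xxxxxx -> Class B (128-191)
Class B, default mask 255.255.0.0 (/16)


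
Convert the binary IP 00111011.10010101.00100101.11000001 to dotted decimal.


00111011 = 59
10010101 = 149
00100101 = 37
11000001 = 193
IP: 59.149.37.193


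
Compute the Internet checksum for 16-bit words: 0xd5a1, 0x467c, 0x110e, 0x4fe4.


Sum all words (with carry folding):
+ 0xd5a1 = 0xd5a1
+ 0x467c = 0x1c1e
+ 0x110e = 0x2d2c
+ 0x4fe4 = 0x7d10
One's complement: ~0x7d10
Checksum = 0x82ef


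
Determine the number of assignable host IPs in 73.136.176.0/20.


Host bits = 32 - 20 = 12
Total addresses = 2^12 = 4096
Usable = total - 2 (network and broadcast)
Usable hosts: 4094


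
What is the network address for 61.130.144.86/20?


IP:   00111101.10000010.10010000.01010110
Mask: 11111111.11111111.11110000.00000000
AND operation:
Net:  00111101.10000010.10010000.00000000
Network: 61.130.144.0/20


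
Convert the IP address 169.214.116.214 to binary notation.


169 = 10101001
214 = 11010110
116 = 01110100
214 = 11010110
Binary: 10101001.11010110.01110100.11010110


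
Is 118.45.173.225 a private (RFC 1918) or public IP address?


RFC 1918 private ranges:
  10.0.0.0/8 (10.0.0.0 - 10.255.255.255)
  172.16.0.0/12 (172.16.0.0 - 172.31.255.255)
  192.168.0.0/16 (192.168.0.0 - 192.168.255.255)
Public (not in any RFC 1918 range)


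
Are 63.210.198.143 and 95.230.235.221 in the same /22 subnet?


Mask: 255.255.252.0
63.210.198.143 AND mask = 63.210.196.0
95.230.235.221 AND mask = 95.230.232.0
No, different subnets (63.210.196.0 vs 95.230.232.0)


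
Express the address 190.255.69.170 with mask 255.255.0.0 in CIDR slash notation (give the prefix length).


Binary: 11111111.11111111.00000000.00000000
Count leading 1s
Prefix: /16


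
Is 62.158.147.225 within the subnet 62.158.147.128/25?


Subnet network: 62.158.147.128
Test IP AND mask: 62.158.147.128
Yes, 62.158.147.225 is in 62.158.147.128/25


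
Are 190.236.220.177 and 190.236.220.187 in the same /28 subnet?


Mask: 255.255.255.240
190.236.220.177 AND mask = 190.236.220.176
190.236.220.187 AND mask = 190.236.220.176
Yes, same subnet (190.236.220.176)


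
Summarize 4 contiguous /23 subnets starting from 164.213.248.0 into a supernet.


Original prefix: /23
Number of subnets: 4 = 2^2
New prefix = 23 - 2 = 21
Supernet: 164.213.248.0/21


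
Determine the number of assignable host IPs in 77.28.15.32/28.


Host bits = 32 - 28 = 4
Total addresses = 2^4 = 16
Usable = total - 2 (network and broadcast)
Usable hosts: 14


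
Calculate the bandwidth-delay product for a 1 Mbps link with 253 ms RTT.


BDP = bandwidth * RTT
= 1 Mbps * 253 ms
= 1 * 1e6 * 253 / 1000 bits
= 253000 bits
= 31625 bytes
= 30.8838 KB
BDP = 253000 bits (31625 bytes)


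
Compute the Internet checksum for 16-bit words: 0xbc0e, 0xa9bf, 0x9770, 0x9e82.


Sum all words (with carry folding):
+ 0xbc0e = 0xbc0e
+ 0xa9bf = 0x65ce
+ 0x9770 = 0xfd3e
+ 0x9e82 = 0x9bc1
One's complement: ~0x9bc1
Checksum = 0x643e


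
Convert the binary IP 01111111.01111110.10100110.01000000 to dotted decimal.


01111111 = 127
01111110 = 126
10100110 = 166
01000000 = 64
IP: 127.126.166.64


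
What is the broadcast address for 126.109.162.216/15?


Network: 126.108.0.0/15
Host bits = 17
Set all host bits to 1:
Broadcast: 126.109.255.255


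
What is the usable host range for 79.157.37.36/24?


Network: 79.157.37.0
Broadcast: 79.157.37.255
First usable = network + 1
Last usable = broadcast - 1
Range: 79.157.37.1 to 79.157.37.254


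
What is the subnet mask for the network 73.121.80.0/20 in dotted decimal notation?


/20 means 20 network bits, 12 host bits
Binary: 11111111111111111111000000000000
Mask: 255.255.240.0


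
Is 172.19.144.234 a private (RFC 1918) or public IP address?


RFC 1918 private ranges:
  10.0.0.0/8 (10.0.0.0 - 10.255.255.255)
  172.16.0.0/12 (172.16.0.0 - 172.31.255.255)
  192.168.0.0/16 (192.168.0.0 - 192.168.255.255)
Private (in 172.16.0.0/12)


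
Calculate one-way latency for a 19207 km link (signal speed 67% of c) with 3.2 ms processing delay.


Speed = 0.67 * 3e5 km/s = 201000 km/s
Propagation delay = 19207 / 201000 = 0.0956 s = 95.5572 ms
Processing delay = 3.2 ms
Total one-way latency = 98.7572 ms


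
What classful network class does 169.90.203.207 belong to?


First octet: 169
Binary: 10101001
10xxxxxx -> Class B (128-191)
Class B, default mask 255.255.0.0 (/16)


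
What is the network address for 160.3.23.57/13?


IP:   10100000.00000011.00010111.00111001
Mask: 11111111.11111000.00000000.00000000
AND operation:
Net:  10100000.00000000.00000000.00000000
Network: 160.0.0.0/13


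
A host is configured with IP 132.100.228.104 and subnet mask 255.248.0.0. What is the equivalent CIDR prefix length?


Binary: 11111111.11111000.00000000.00000000
Count leading 1s
Prefix: /13


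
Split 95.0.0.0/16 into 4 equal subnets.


New prefix = 16 + 2 = 18
Each subnet has 16384 addresses
  95.0.0.0/18
  95.0.64.0/18
  95.0.128.0/18
  95.0.192.0/18
Subnets: 95.0.0.0/18, 95.0.64.0/18, 95.0.128.0/18, 95.0.192.0/18


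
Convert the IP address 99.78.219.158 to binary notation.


99 = 01100011
78 = 01001110
219 = 11011011
158 = 10011110
Binary: 01100011.01001110.11011011.10011110


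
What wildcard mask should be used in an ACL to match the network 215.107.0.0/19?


Subnet mask: 255.255.224.0
Wildcard = 255.255.255.255 - subnet mask
255 - 255 = 0
255 - 255 = 0
255 - 224 = 31
255 - 0 = 255
Wildcard: 0.0.31.255


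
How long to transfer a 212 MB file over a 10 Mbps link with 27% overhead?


Effective throughput = 10 * (1 - 27/100) = 7.3 Mbps
File size in Mb = 212 * 8 = 1696 Mb
Time = 1696 / 7.3
Time = 232.3288 seconds


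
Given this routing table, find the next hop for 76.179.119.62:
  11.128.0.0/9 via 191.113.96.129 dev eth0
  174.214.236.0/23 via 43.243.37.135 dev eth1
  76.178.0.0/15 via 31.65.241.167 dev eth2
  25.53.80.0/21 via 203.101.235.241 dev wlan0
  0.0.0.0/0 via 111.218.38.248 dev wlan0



Longest prefix match for 76.179.119.62:
  /9 11.128.0.0: no
  /23 174.214.236.0: no
  /15 76.178.0.0: MATCH
  /21 25.53.80.0: no
  /0 0.0.0.0: MATCH
Selected: next-hop 31.65.241.167 via eth2 (matched /15)


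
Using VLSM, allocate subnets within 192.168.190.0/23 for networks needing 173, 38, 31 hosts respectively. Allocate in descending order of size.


173 hosts -> /24 (254 usable): 192.168.190.0/24
38 hosts -> /26 (62 usable): 192.168.191.0/26
31 hosts -> /26 (62 usable): 192.168.191.64/26
Allocation: 192.168.190.0/24 (173 hosts, 254 usable); 192.168.191.0/26 (38 hosts, 62 usable); 192.168.191.64/26 (31 hosts, 62 usable)


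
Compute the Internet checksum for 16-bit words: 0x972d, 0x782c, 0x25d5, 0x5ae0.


Sum all words (with carry folding):
+ 0x972d = 0x972d
+ 0x782c = 0x0f5a
+ 0x25d5 = 0x352f
+ 0x5ae0 = 0x900f
One's complement: ~0x900f
Checksum = 0x6ff0
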